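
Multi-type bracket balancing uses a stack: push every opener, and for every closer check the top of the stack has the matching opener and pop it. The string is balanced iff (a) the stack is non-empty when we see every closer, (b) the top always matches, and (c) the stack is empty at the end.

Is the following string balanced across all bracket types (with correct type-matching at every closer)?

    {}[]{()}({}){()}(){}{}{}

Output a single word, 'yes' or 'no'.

pos 0: push '{'; stack = {
pos 1: '}' matches '{'; pop; stack = (empty)
pos 2: push '['; stack = [
pos 3: ']' matches '['; pop; stack = (empty)
pos 4: push '{'; stack = {
pos 5: push '('; stack = {(
pos 6: ')' matches '('; pop; stack = {
pos 7: '}' matches '{'; pop; stack = (empty)
pos 8: push '('; stack = (
pos 9: push '{'; stack = ({
pos 10: '}' matches '{'; pop; stack = (
pos 11: ')' matches '('; pop; stack = (empty)
pos 12: push '{'; stack = {
pos 13: push '('; stack = {(
pos 14: ')' matches '('; pop; stack = {
pos 15: '}' matches '{'; pop; stack = (empty)
pos 16: push '('; stack = (
pos 17: ')' matches '('; pop; stack = (empty)
pos 18: push '{'; stack = {
pos 19: '}' matches '{'; pop; stack = (empty)
pos 20: push '{'; stack = {
pos 21: '}' matches '{'; pop; stack = (empty)
pos 22: push '{'; stack = {
pos 23: '}' matches '{'; pop; stack = (empty)
end: stack empty → VALID
Verdict: properly nested → yes

Answer: yes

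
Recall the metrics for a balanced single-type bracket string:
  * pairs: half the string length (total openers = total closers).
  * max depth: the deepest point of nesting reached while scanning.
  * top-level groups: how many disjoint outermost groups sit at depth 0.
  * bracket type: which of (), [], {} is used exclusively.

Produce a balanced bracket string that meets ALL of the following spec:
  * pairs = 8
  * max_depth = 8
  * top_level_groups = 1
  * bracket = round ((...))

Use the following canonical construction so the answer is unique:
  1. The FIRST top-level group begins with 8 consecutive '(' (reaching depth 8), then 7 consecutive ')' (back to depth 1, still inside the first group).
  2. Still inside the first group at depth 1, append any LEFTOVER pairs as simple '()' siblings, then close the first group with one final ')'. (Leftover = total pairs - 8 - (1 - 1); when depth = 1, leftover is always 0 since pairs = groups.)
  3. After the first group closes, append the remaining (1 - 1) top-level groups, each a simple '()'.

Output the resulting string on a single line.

Answer: (((((((())))))))

Derivation:
Spec: pairs=8 depth=8 groups=1
Leftover pairs = 8 - 8 - (1-1) = 0
First group: deep chain of depth 8 + 0 sibling pairs
Remaining 0 groups: simple '()' each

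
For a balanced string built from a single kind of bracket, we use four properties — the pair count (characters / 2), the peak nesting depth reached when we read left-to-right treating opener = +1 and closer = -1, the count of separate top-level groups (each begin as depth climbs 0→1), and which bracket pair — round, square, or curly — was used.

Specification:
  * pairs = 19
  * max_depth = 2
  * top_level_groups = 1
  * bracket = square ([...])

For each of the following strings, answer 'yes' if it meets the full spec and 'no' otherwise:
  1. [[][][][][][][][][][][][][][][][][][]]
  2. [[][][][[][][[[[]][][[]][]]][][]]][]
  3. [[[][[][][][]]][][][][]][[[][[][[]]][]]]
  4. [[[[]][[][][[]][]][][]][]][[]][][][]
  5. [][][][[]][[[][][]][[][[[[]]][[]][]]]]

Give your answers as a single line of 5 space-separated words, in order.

Answer: yes no no no no

Derivation:
String 1 '[[][][][][][][][][][][][][][][][][][]]': depth seq [1 2 1 2 1 2 1 2 1 2 1 2 1 2 1 2 1 2 1 2 1 2 1 2 1 2 1 2 1 2 1 2 1 2 1 2 1 0]
  -> pairs=19 depth=2 groups=1 -> yes
String 2 '[[][][][[][][[[[]][][[]][]]][][]]][]': depth seq [1 2 1 2 1 2 1 2 3 2 3 2 3 4 5 6 5 4 5 4 5 6 5 4 5 4 3 2 3 2 3 2 1 0 1 0]
  -> pairs=18 depth=6 groups=2 -> no
String 3 '[[[][[][][][]]][][][][]][[[][[][[]]][]]]': depth seq [1 2 3 2 3 4 3 4 3 4 3 4 3 2 1 2 1 2 1 2 1 2 1 0 1 2 3 2 3 4 3 4 5 4 3 2 3 2 1 0]
  -> pairs=20 depth=5 groups=2 -> no
String 4 '[[[[]][[][][[]][]][][]][]][[]][][][]': depth seq [1 2 3 4 3 2 3 4 3 4 3 4 5 4 3 4 3 2 3 2 3 2 1 2 1 0 1 2 1 0 1 0 1 0 1 0]
  -> pairs=18 depth=5 groups=5 -> no
String 5 '[][][][[]][[[][][]][[][[[[]]][[]][]]]]': depth seq [1 0 1 0 1 0 1 2 1 0 1 2 3 2 3 2 3 2 1 2 3 2 3 4 5 6 5 4 3 4 5 4 3 4 3 2 1 0]
  -> pairs=19 depth=6 groups=5 -> no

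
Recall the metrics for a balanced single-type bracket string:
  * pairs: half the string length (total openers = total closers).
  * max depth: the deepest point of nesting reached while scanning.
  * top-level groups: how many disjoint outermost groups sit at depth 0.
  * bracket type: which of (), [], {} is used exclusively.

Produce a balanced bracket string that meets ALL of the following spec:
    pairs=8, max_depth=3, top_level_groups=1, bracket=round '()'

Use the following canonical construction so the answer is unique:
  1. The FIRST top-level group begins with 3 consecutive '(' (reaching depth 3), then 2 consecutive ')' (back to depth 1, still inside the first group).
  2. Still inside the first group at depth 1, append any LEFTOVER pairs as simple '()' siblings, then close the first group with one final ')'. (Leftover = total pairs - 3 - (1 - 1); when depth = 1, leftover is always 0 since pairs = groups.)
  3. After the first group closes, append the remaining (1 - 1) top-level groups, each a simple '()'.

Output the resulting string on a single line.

Answer: ((())()()()()())

Derivation:
Spec: pairs=8 depth=3 groups=1
Leftover pairs = 8 - 3 - (1-1) = 5
First group: deep chain of depth 3 + 5 sibling pairs
Remaining 0 groups: simple '()' each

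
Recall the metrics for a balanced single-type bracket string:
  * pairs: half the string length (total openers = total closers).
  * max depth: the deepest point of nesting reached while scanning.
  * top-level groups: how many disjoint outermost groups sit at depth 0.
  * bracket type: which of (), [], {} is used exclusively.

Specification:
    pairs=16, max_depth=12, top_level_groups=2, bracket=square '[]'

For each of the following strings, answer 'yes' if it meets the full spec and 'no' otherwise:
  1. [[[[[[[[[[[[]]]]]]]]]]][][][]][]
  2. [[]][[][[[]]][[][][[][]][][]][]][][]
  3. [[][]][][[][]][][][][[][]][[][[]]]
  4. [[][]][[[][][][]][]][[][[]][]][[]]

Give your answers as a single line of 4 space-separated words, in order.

Answer: yes no no no

Derivation:
String 1 '[[[[[[[[[[[[]]]]]]]]]]][][][]][]': depth seq [1 2 3 4 5 6 7 8 9 10 11 12 11 10 9 8 7 6 5 4 3 2 1 2 1 2 1 2 1 0 1 0]
  -> pairs=16 depth=12 groups=2 -> yes
String 2 '[[]][[][[[]]][[][][[][]][][]][]][][]': depth seq [1 2 1 0 1 2 1 2 3 4 3 2 1 2 3 2 3 2 3 4 3 4 3 2 3 2 3 2 1 2 1 0 1 0 1 0]
  -> pairs=18 depth=4 groups=4 -> no
String 3 '[[][]][][[][]][][][][[][]][[][[]]]': depth seq [1 2 1 2 1 0 1 0 1 2 1 2 1 0 1 0 1 0 1 0 1 2 1 2 1 0 1 2 1 2 3 2 1 0]
  -> pairs=17 depth=3 groups=8 -> no
String 4 '[[][]][[[][][][]][]][[][[]][]][[]]': depth seq [1 2 1 2 1 0 1 2 3 2 3 2 3 2 3 2 1 2 1 0 1 2 1 2 3 2 1 2 1 0 1 2 1 0]
  -> pairs=17 depth=3 groups=4 -> no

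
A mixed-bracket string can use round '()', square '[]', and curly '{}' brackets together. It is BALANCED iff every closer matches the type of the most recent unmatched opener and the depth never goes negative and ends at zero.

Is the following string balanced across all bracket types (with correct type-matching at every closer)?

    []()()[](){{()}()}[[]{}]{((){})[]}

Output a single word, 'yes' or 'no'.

pos 0: push '['; stack = [
pos 1: ']' matches '['; pop; stack = (empty)
pos 2: push '('; stack = (
pos 3: ')' matches '('; pop; stack = (empty)
pos 4: push '('; stack = (
pos 5: ')' matches '('; pop; stack = (empty)
pos 6: push '['; stack = [
pos 7: ']' matches '['; pop; stack = (empty)
pos 8: push '('; stack = (
pos 9: ')' matches '('; pop; stack = (empty)
pos 10: push '{'; stack = {
pos 11: push '{'; stack = {{
pos 12: push '('; stack = {{(
pos 13: ')' matches '('; pop; stack = {{
pos 14: '}' matches '{'; pop; stack = {
pos 15: push '('; stack = {(
pos 16: ')' matches '('; pop; stack = {
pos 17: '}' matches '{'; pop; stack = (empty)
pos 18: push '['; stack = [
pos 19: push '['; stack = [[
pos 20: ']' matches '['; pop; stack = [
pos 21: push '{'; stack = [{
pos 22: '}' matches '{'; pop; stack = [
pos 23: ']' matches '['; pop; stack = (empty)
pos 24: push '{'; stack = {
pos 25: push '('; stack = {(
pos 26: push '('; stack = {((
pos 27: ')' matches '('; pop; stack = {(
pos 28: push '{'; stack = {({
pos 29: '}' matches '{'; pop; stack = {(
pos 30: ')' matches '('; pop; stack = {
pos 31: push '['; stack = {[
pos 32: ']' matches '['; pop; stack = {
pos 33: '}' matches '{'; pop; stack = (empty)
end: stack empty → VALID
Verdict: properly nested → yes

Answer: yes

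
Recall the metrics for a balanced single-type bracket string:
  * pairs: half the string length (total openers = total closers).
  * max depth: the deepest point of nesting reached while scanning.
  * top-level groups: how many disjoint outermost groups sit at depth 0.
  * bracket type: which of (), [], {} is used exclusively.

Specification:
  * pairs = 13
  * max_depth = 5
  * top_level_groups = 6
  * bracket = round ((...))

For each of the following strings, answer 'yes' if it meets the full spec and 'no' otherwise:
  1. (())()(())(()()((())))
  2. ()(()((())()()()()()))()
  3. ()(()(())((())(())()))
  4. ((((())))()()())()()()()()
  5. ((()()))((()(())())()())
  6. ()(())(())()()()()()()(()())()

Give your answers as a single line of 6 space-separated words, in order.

Answer: no no no yes no no

Derivation:
String 1 '(())()(())(()()((())))': depth seq [1 2 1 0 1 0 1 2 1 0 1 2 1 2 1 2 3 4 3 2 1 0]
  -> pairs=11 depth=4 groups=4 -> no
String 2 '()(()((())()()()()()))()': depth seq [1 0 1 2 1 2 3 4 3 2 3 2 3 2 3 2 3 2 3 2 1 0 1 0]
  -> pairs=12 depth=4 groups=3 -> no
String 3 '()(()(())((())(())()))': depth seq [1 0 1 2 1 2 3 2 1 2 3 4 3 2 3 4 3 2 3 2 1 0]
  -> pairs=11 depth=4 groups=2 -> no
String 4 '((((())))()()())()()()()()': depth seq [1 2 3 4 5 4 3 2 1 2 1 2 1 2 1 0 1 0 1 0 1 0 1 0 1 0]
  -> pairs=13 depth=5 groups=6 -> yes
String 5 '((()()))((()(())())()())': depth seq [1 2 3 2 3 2 1 0 1 2 3 2 3 4 3 2 3 2 1 2 1 2 1 0]
  -> pairs=12 depth=4 groups=2 -> no
String 6 '()(())(())()()()()()()(()())()': depth seq [1 0 1 2 1 0 1 2 1 0 1 0 1 0 1 0 1 0 1 0 1 0 1 2 1 2 1 0 1 0]
  -> pairs=15 depth=2 groups=11 -> no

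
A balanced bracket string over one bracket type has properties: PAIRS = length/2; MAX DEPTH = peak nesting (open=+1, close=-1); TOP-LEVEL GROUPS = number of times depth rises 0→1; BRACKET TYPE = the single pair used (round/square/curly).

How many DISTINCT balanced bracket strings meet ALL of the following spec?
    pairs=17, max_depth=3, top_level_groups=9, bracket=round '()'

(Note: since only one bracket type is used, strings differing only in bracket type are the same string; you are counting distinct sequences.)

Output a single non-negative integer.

Spec: pairs=17 depth=3 groups=9
Count(depth <= 3) = 187137
Count(depth <= 2) = 12870
Count(depth == 3) = 187137 - 12870 = 174267

Answer: 174267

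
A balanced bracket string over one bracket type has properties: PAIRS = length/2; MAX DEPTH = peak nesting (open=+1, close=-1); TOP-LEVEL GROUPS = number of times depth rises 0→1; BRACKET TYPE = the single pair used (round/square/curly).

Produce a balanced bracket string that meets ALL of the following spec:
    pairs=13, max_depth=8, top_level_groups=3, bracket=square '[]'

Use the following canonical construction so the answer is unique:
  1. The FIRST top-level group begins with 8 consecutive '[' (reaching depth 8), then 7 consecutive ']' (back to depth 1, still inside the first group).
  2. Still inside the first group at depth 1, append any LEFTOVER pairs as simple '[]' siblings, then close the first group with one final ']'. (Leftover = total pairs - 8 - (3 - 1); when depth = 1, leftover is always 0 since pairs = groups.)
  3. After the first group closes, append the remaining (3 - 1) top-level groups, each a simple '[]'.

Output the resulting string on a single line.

Spec: pairs=13 depth=8 groups=3
Leftover pairs = 13 - 8 - (3-1) = 3
First group: deep chain of depth 8 + 3 sibling pairs
Remaining 2 groups: simple '[]' each

Answer: [[[[[[[[]]]]]]][][][]][][]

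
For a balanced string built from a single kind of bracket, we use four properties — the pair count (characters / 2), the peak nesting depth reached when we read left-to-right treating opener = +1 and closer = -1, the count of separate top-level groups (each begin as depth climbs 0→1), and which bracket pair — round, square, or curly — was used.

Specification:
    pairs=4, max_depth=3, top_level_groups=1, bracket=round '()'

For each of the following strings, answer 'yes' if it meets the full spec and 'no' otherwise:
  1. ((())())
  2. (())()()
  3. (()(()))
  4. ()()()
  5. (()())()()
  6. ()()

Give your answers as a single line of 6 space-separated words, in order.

String 1 '((())())': depth seq [1 2 3 2 1 2 1 0]
  -> pairs=4 depth=3 groups=1 -> yes
String 2 '(())()()': depth seq [1 2 1 0 1 0 1 0]
  -> pairs=4 depth=2 groups=3 -> no
String 3 '(()(()))': depth seq [1 2 1 2 3 2 1 0]
  -> pairs=4 depth=3 groups=1 -> yes
String 4 '()()()': depth seq [1 0 1 0 1 0]
  -> pairs=3 depth=1 groups=3 -> no
String 5 '(()())()()': depth seq [1 2 1 2 1 0 1 0 1 0]
  -> pairs=5 depth=2 groups=3 -> no
String 6 '()()': depth seq [1 0 1 0]
  -> pairs=2 depth=1 groups=2 -> no

Answer: yes no yes no no no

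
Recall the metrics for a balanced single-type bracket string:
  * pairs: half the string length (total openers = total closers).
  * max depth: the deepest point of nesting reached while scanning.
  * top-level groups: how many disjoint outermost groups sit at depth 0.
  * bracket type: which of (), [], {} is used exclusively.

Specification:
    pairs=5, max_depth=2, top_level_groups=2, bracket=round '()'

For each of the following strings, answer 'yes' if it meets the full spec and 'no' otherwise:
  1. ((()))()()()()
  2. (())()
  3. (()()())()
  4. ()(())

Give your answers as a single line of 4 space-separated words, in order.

String 1 '((()))()()()()': depth seq [1 2 3 2 1 0 1 0 1 0 1 0 1 0]
  -> pairs=7 depth=3 groups=5 -> no
String 2 '(())()': depth seq [1 2 1 0 1 0]
  -> pairs=3 depth=2 groups=2 -> no
String 3 '(()()())()': depth seq [1 2 1 2 1 2 1 0 1 0]
  -> pairs=5 depth=2 groups=2 -> yes
String 4 '()(())': depth seq [1 0 1 2 1 0]
  -> pairs=3 depth=2 groups=2 -> no

Answer: no no yes no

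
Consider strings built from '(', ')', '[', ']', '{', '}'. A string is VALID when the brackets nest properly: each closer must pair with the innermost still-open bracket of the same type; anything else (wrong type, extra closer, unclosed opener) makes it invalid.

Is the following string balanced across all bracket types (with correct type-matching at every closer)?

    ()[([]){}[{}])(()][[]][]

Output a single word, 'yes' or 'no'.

Answer: no

Derivation:
pos 0: push '('; stack = (
pos 1: ')' matches '('; pop; stack = (empty)
pos 2: push '['; stack = [
pos 3: push '('; stack = [(
pos 4: push '['; stack = [([
pos 5: ']' matches '['; pop; stack = [(
pos 6: ')' matches '('; pop; stack = [
pos 7: push '{'; stack = [{
pos 8: '}' matches '{'; pop; stack = [
pos 9: push '['; stack = [[
pos 10: push '{'; stack = [[{
pos 11: '}' matches '{'; pop; stack = [[
pos 12: ']' matches '['; pop; stack = [
pos 13: saw closer ')' but top of stack is '[' (expected ']') → INVALID
Verdict: type mismatch at position 13: ')' closes '[' → no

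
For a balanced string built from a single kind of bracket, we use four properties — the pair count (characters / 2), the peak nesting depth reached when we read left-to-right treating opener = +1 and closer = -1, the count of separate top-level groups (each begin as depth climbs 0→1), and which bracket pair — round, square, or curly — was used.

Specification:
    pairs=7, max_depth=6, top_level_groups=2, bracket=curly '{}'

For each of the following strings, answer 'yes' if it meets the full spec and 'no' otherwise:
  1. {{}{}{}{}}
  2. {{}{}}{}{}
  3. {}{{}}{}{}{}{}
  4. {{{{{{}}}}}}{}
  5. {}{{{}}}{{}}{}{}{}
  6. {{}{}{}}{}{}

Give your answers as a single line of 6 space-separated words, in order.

Answer: no no no yes no no

Derivation:
String 1 '{{}{}{}{}}': depth seq [1 2 1 2 1 2 1 2 1 0]
  -> pairs=5 depth=2 groups=1 -> no
String 2 '{{}{}}{}{}': depth seq [1 2 1 2 1 0 1 0 1 0]
  -> pairs=5 depth=2 groups=3 -> no
String 3 '{}{{}}{}{}{}{}': depth seq [1 0 1 2 1 0 1 0 1 0 1 0 1 0]
  -> pairs=7 depth=2 groups=6 -> no
String 4 '{{{{{{}}}}}}{}': depth seq [1 2 3 4 5 6 5 4 3 2 1 0 1 0]
  -> pairs=7 depth=6 groups=2 -> yes
String 5 '{}{{{}}}{{}}{}{}{}': depth seq [1 0 1 2 3 2 1 0 1 2 1 0 1 0 1 0 1 0]
  -> pairs=9 depth=3 groups=6 -> no
String 6 '{{}{}{}}{}{}': depth seq [1 2 1 2 1 2 1 0 1 0 1 0]
  -> pairs=6 depth=2 groups=3 -> no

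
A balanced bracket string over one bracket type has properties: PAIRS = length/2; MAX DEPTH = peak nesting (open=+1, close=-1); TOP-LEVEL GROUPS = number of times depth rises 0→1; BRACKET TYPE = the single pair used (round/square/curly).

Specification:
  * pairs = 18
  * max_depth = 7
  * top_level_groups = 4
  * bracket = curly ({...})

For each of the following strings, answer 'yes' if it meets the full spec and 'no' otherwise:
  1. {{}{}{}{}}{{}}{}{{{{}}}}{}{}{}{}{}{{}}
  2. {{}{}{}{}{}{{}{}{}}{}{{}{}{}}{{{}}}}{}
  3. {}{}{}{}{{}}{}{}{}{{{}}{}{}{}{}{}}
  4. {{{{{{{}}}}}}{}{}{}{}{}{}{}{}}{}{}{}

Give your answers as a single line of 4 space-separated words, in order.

String 1 '{{}{}{}{}}{{}}{}{{{{}}}}{}{}{}{}{}{{}}': depth seq [1 2 1 2 1 2 1 2 1 0 1 2 1 0 1 0 1 2 3 4 3 2 1 0 1 0 1 0 1 0 1 0 1 0 1 2 1 0]
  -> pairs=19 depth=4 groups=10 -> no
String 2 '{{}{}{}{}{}{{}{}{}}{}{{}{}{}}{{{}}}}{}': depth seq [1 2 1 2 1 2 1 2 1 2 1 2 3 2 3 2 3 2 1 2 1 2 3 2 3 2 3 2 1 2 3 4 3 2 1 0 1 0]
  -> pairs=19 depth=4 groups=2 -> no
String 3 '{}{}{}{}{{}}{}{}{}{{{}}{}{}{}{}{}}': depth seq [1 0 1 0 1 0 1 0 1 2 1 0 1 0 1 0 1 0 1 2 3 2 1 2 1 2 1 2 1 2 1 2 1 0]
  -> pairs=17 depth=3 groups=9 -> no
String 4 '{{{{{{{}}}}}}{}{}{}{}{}{}{}{}}{}{}{}': depth seq [1 2 3 4 5 6 7 6 5 4 3 2 1 2 1 2 1 2 1 2 1 2 1 2 1 2 1 2 1 0 1 0 1 0 1 0]
  -> pairs=18 depth=7 groups=4 -> yes

Answer: no no no yes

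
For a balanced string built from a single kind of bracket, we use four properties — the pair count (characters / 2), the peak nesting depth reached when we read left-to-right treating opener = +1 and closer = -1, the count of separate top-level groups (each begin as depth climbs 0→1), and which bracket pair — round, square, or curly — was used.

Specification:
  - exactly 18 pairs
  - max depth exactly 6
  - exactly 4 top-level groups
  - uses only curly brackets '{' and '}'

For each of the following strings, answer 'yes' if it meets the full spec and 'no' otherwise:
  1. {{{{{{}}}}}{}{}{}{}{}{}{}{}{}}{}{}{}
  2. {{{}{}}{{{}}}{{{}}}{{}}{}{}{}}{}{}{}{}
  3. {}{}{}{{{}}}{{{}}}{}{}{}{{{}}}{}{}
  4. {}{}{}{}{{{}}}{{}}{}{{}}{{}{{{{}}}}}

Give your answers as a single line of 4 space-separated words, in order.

String 1 '{{{{{{}}}}}{}{}{}{}{}{}{}{}{}}{}{}{}': depth seq [1 2 3 4 5 6 5 4 3 2 1 2 1 2 1 2 1 2 1 2 1 2 1 2 1 2 1 2 1 0 1 0 1 0 1 0]
  -> pairs=18 depth=6 groups=4 -> yes
String 2 '{{{}{}}{{{}}}{{{}}}{{}}{}{}{}}{}{}{}{}': depth seq [1 2 3 2 3 2 1 2 3 4 3 2 1 2 3 4 3 2 1 2 3 2 1 2 1 2 1 2 1 0 1 0 1 0 1 0 1 0]
  -> pairs=19 depth=4 groups=5 -> no
String 3 '{}{}{}{{{}}}{{{}}}{}{}{}{{{}}}{}{}': depth seq [1 0 1 0 1 0 1 2 3 2 1 0 1 2 3 2 1 0 1 0 1 0 1 0 1 2 3 2 1 0 1 0 1 0]
  -> pairs=17 depth=3 groups=11 -> no
String 4 '{}{}{}{}{{{}}}{{}}{}{{}}{{}{{{{}}}}}': depth seq [1 0 1 0 1 0 1 0 1 2 3 2 1 0 1 2 1 0 1 0 1 2 1 0 1 2 1 2 3 4 5 4 3 2 1 0]
  -> pairs=18 depth=5 groups=9 -> no

Answer: yes no no no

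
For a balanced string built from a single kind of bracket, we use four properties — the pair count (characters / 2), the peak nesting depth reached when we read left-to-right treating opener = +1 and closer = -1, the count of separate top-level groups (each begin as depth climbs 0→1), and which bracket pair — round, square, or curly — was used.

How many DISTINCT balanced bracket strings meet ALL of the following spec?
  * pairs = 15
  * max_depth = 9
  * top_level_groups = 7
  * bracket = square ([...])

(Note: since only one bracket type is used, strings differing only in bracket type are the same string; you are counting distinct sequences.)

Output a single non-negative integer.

Answer: 7

Derivation:
Spec: pairs=15 depth=9 groups=7
Count(depth <= 9) = 149226
Count(depth <= 8) = 149219
Count(depth == 9) = 149226 - 149219 = 7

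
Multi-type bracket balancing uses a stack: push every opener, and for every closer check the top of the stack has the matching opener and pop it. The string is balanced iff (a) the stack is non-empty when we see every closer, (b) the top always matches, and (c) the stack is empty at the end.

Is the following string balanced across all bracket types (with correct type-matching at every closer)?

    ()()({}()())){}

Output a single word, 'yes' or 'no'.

Answer: no

Derivation:
pos 0: push '('; stack = (
pos 1: ')' matches '('; pop; stack = (empty)
pos 2: push '('; stack = (
pos 3: ')' matches '('; pop; stack = (empty)
pos 4: push '('; stack = (
pos 5: push '{'; stack = ({
pos 6: '}' matches '{'; pop; stack = (
pos 7: push '('; stack = ((
pos 8: ')' matches '('; pop; stack = (
pos 9: push '('; stack = ((
pos 10: ')' matches '('; pop; stack = (
pos 11: ')' matches '('; pop; stack = (empty)
pos 12: saw closer ')' but stack is empty → INVALID
Verdict: unmatched closer ')' at position 12 → no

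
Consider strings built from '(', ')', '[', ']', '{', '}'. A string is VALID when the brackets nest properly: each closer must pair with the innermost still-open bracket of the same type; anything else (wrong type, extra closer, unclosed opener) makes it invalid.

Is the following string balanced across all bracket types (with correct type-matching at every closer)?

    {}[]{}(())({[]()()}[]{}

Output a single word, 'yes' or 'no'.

Answer: no

Derivation:
pos 0: push '{'; stack = {
pos 1: '}' matches '{'; pop; stack = (empty)
pos 2: push '['; stack = [
pos 3: ']' matches '['; pop; stack = (empty)
pos 4: push '{'; stack = {
pos 5: '}' matches '{'; pop; stack = (empty)
pos 6: push '('; stack = (
pos 7: push '('; stack = ((
pos 8: ')' matches '('; pop; stack = (
pos 9: ')' matches '('; pop; stack = (empty)
pos 10: push '('; stack = (
pos 11: push '{'; stack = ({
pos 12: push '['; stack = ({[
pos 13: ']' matches '['; pop; stack = ({
pos 14: push '('; stack = ({(
pos 15: ')' matches '('; pop; stack = ({
pos 16: push '('; stack = ({(
pos 17: ')' matches '('; pop; stack = ({
pos 18: '}' matches '{'; pop; stack = (
pos 19: push '['; stack = ([
pos 20: ']' matches '['; pop; stack = (
pos 21: push '{'; stack = ({
pos 22: '}' matches '{'; pop; stack = (
end: stack still non-empty (() → INVALID
Verdict: unclosed openers at end: ( → no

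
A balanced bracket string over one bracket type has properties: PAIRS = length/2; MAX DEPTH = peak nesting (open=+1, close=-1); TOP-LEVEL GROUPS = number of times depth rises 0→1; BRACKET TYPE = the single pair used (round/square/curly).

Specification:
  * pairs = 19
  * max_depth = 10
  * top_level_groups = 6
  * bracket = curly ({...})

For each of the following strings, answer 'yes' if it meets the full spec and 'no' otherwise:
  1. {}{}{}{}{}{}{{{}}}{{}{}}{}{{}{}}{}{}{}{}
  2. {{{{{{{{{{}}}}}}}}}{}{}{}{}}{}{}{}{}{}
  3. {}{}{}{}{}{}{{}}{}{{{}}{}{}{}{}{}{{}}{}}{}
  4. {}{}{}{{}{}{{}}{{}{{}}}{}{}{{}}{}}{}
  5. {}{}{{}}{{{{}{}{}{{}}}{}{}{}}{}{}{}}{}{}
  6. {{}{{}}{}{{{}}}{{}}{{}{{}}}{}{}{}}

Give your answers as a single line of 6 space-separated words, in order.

Answer: no yes no no no no

Derivation:
String 1 '{}{}{}{}{}{}{{{}}}{{}{}}{}{{}{}}{}{}{}{}': depth seq [1 0 1 0 1 0 1 0 1 0 1 0 1 2 3 2 1 0 1 2 1 2 1 0 1 0 1 2 1 2 1 0 1 0 1 0 1 0 1 0]
  -> pairs=20 depth=3 groups=14 -> no
String 2 '{{{{{{{{{{}}}}}}}}}{}{}{}{}}{}{}{}{}{}': depth seq [1 2 3 4 5 6 7 8 9 10 9 8 7 6 5 4 3 2 1 2 1 2 1 2 1 2 1 0 1 0 1 0 1 0 1 0 1 0]
  -> pairs=19 depth=10 groups=6 -> yes
String 3 '{}{}{}{}{}{}{{}}{}{{{}}{}{}{}{}{}{{}}{}}{}': depth seq [1 0 1 0 1 0 1 0 1 0 1 0 1 2 1 0 1 0 1 2 3 2 1 2 1 2 1 2 1 2 1 2 1 2 3 2 1 2 1 0 1 0]
  -> pairs=21 depth=3 groups=10 -> no
String 4 '{}{}{}{{}{}{{}}{{}{{}}}{}{}{{}}{}}{}': depth seq [1 0 1 0 1 0 1 2 1 2 1 2 3 2 1 2 3 2 3 4 3 2 1 2 1 2 1 2 3 2 1 2 1 0 1 0]
  -> pairs=18 depth=4 groups=5 -> no
String 5 '{}{}{{}}{{{{}{}{}{{}}}{}{}{}}{}{}{}}{}{}': depth seq [1 0 1 0 1 2 1 0 1 2 3 4 3 4 3 4 3 4 5 4 3 2 3 2 3 2 3 2 1 2 1 2 1 2 1 0 1 0 1 0]
  -> pairs=20 depth=5 groups=6 -> no
String 6 '{{}{{}}{}{{{}}}{{}}{{}{{}}}{}{}{}}': depth seq [1 2 1 2 3 2 1 2 1 2 3 4 3 2 1 2 3 2 1 2 3 2 3 4 3 2 1 2 1 2 1 2 1 0]
  -> pairs=17 depth=4 groups=1 -> no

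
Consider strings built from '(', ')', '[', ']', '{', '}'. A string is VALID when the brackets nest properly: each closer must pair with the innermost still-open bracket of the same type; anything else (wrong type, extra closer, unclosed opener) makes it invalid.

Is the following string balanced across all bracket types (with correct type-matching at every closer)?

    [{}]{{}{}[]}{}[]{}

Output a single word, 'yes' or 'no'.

pos 0: push '['; stack = [
pos 1: push '{'; stack = [{
pos 2: '}' matches '{'; pop; stack = [
pos 3: ']' matches '['; pop; stack = (empty)
pos 4: push '{'; stack = {
pos 5: push '{'; stack = {{
pos 6: '}' matches '{'; pop; stack = {
pos 7: push '{'; stack = {{
pos 8: '}' matches '{'; pop; stack = {
pos 9: push '['; stack = {[
pos 10: ']' matches '['; pop; stack = {
pos 11: '}' matches '{'; pop; stack = (empty)
pos 12: push '{'; stack = {
pos 13: '}' matches '{'; pop; stack = (empty)
pos 14: push '['; stack = [
pos 15: ']' matches '['; pop; stack = (empty)
pos 16: push '{'; stack = {
pos 17: '}' matches '{'; pop; stack = (empty)
end: stack empty → VALID
Verdict: properly nested → yes

Answer: yes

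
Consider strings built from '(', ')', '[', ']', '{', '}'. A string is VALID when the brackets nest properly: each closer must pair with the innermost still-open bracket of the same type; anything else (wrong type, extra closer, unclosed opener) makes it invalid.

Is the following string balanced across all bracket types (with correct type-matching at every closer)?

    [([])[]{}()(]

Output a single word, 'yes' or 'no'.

pos 0: push '['; stack = [
pos 1: push '('; stack = [(
pos 2: push '['; stack = [([
pos 3: ']' matches '['; pop; stack = [(
pos 4: ')' matches '('; pop; stack = [
pos 5: push '['; stack = [[
pos 6: ']' matches '['; pop; stack = [
pos 7: push '{'; stack = [{
pos 8: '}' matches '{'; pop; stack = [
pos 9: push '('; stack = [(
pos 10: ')' matches '('; pop; stack = [
pos 11: push '('; stack = [(
pos 12: saw closer ']' but top of stack is '(' (expected ')') → INVALID
Verdict: type mismatch at position 12: ']' closes '(' → no

Answer: no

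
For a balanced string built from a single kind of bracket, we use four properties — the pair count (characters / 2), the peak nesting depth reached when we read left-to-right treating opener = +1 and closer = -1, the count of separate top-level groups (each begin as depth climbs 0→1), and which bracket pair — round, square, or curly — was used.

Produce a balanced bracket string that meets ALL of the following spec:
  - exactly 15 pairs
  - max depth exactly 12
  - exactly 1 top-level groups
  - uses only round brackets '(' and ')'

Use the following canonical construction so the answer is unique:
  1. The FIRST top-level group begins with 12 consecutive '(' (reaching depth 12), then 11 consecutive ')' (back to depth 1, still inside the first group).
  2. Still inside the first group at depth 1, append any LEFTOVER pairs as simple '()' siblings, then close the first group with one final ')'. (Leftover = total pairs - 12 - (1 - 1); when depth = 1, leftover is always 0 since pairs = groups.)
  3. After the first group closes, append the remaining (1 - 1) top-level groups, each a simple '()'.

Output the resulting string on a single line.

Spec: pairs=15 depth=12 groups=1
Leftover pairs = 15 - 12 - (1-1) = 3
First group: deep chain of depth 12 + 3 sibling pairs
Remaining 0 groups: simple '()' each

Answer: (((((((((((()))))))))))()()())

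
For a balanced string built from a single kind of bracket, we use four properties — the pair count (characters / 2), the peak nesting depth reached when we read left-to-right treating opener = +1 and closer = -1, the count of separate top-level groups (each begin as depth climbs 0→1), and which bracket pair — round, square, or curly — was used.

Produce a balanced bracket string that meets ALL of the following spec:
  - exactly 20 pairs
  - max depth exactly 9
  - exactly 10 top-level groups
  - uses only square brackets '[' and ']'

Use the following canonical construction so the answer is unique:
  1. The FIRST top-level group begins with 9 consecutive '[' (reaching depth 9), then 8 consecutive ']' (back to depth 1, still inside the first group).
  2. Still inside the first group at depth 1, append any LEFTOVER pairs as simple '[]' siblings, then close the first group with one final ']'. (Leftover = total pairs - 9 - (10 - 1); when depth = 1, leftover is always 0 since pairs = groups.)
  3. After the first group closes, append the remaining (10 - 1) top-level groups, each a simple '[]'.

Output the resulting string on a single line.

Answer: [[[[[[[[[]]]]]]]][][]][][][][][][][][][]

Derivation:
Spec: pairs=20 depth=9 groups=10
Leftover pairs = 20 - 9 - (10-1) = 2
First group: deep chain of depth 9 + 2 sibling pairs
Remaining 9 groups: simple '[]' each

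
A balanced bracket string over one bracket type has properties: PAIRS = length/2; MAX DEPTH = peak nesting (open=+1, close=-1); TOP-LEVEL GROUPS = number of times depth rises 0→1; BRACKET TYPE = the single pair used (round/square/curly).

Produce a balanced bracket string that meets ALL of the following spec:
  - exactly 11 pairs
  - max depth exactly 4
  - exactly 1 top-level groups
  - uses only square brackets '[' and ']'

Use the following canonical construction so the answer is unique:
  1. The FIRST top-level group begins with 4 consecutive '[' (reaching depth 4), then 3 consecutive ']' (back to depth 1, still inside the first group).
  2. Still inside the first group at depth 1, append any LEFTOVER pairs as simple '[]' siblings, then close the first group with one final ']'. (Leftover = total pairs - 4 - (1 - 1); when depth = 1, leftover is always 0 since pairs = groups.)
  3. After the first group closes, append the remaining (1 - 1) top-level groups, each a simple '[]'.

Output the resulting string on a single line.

Answer: [[[[]]][][][][][][][]]

Derivation:
Spec: pairs=11 depth=4 groups=1
Leftover pairs = 11 - 4 - (1-1) = 7
First group: deep chain of depth 4 + 7 sibling pairs
Remaining 0 groups: simple '[]' each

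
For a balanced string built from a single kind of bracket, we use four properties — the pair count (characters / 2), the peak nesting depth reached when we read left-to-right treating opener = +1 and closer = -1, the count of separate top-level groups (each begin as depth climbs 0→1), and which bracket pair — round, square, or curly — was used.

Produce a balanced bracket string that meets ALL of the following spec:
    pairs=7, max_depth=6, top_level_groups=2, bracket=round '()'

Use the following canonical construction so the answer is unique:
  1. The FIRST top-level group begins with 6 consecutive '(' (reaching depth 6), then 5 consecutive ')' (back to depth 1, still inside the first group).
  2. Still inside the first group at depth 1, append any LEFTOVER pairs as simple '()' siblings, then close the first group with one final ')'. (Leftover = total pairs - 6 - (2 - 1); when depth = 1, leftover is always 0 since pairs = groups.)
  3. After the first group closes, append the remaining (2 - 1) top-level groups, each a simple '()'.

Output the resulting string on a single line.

Spec: pairs=7 depth=6 groups=2
Leftover pairs = 7 - 6 - (2-1) = 0
First group: deep chain of depth 6 + 0 sibling pairs
Remaining 1 groups: simple '()' each

Answer: (((((())))))()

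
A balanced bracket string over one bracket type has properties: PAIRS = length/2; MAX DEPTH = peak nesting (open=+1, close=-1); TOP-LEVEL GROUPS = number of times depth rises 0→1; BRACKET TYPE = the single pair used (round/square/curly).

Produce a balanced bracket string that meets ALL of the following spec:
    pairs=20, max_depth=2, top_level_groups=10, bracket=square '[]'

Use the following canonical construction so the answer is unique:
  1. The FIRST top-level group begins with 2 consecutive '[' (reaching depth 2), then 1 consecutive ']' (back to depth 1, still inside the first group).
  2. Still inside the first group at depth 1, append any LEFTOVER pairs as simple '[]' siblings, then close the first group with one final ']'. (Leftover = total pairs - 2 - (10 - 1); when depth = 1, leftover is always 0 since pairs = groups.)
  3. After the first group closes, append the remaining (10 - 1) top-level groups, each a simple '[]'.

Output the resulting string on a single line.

Spec: pairs=20 depth=2 groups=10
Leftover pairs = 20 - 2 - (10-1) = 9
First group: deep chain of depth 2 + 9 sibling pairs
Remaining 9 groups: simple '[]' each

Answer: [[][][][][][][][][][]][][][][][][][][][]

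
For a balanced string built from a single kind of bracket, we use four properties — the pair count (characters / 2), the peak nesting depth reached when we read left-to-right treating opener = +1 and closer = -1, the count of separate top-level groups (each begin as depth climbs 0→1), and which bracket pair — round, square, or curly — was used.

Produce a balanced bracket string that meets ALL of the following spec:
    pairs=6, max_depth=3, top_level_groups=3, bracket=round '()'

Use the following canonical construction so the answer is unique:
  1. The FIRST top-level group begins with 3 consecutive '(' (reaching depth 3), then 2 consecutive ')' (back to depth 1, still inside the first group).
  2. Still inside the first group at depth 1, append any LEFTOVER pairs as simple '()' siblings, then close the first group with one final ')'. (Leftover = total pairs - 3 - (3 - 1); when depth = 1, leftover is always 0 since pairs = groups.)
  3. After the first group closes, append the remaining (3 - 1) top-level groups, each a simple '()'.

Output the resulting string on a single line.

Spec: pairs=6 depth=3 groups=3
Leftover pairs = 6 - 3 - (3-1) = 1
First group: deep chain of depth 3 + 1 sibling pairs
Remaining 2 groups: simple '()' each

Answer: ((())())()()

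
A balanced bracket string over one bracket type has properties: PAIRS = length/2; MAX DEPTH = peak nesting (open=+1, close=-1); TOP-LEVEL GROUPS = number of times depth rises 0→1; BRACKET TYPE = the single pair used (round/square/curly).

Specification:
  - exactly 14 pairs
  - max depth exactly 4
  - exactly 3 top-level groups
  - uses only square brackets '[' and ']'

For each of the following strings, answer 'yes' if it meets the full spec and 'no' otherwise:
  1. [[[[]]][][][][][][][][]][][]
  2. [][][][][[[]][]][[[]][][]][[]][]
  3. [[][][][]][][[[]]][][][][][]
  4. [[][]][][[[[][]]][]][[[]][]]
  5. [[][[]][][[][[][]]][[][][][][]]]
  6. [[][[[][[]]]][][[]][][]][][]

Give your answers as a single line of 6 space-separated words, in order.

Answer: yes no no no no no

Derivation:
String 1 '[[[[]]][][][][][][][][]][][]': depth seq [1 2 3 4 3 2 1 2 1 2 1 2 1 2 1 2 1 2 1 2 1 2 1 0 1 0 1 0]
  -> pairs=14 depth=4 groups=3 -> yes
String 2 '[][][][][[[]][]][[[]][][]][[]][]': depth seq [1 0 1 0 1 0 1 0 1 2 3 2 1 2 1 0 1 2 3 2 1 2 1 2 1 0 1 2 1 0 1 0]
  -> pairs=16 depth=3 groups=8 -> no
String 3 '[[][][][]][][[[]]][][][][][]': depth seq [1 2 1 2 1 2 1 2 1 0 1 0 1 2 3 2 1 0 1 0 1 0 1 0 1 0 1 0]
  -> pairs=14 depth=3 groups=8 -> no
String 4 '[[][]][][[[[][]]][]][[[]][]]': depth seq [1 2 1 2 1 0 1 0 1 2 3 4 3 4 3 2 1 2 1 0 1 2 3 2 1 2 1 0]
  -> pairs=14 depth=4 groups=4 -> no
String 5 '[[][[]][][[][[][]]][[][][][][]]]': depth seq [1 2 1 2 3 2 1 2 1 2 3 2 3 4 3 4 3 2 1 2 3 2 3 2 3 2 3 2 3 2 1 0]
  -> pairs=16 depth=4 groups=1 -> no
String 6 '[[][[[][[]]]][][[]][][]][][]': depth seq [1 2 1 2 3 4 3 4 5 4 3 2 1 2 1 2 3 2 1 2 1 2 1 0 1 0 1 0]
  -> pairs=14 depth=5 groups=3 -> no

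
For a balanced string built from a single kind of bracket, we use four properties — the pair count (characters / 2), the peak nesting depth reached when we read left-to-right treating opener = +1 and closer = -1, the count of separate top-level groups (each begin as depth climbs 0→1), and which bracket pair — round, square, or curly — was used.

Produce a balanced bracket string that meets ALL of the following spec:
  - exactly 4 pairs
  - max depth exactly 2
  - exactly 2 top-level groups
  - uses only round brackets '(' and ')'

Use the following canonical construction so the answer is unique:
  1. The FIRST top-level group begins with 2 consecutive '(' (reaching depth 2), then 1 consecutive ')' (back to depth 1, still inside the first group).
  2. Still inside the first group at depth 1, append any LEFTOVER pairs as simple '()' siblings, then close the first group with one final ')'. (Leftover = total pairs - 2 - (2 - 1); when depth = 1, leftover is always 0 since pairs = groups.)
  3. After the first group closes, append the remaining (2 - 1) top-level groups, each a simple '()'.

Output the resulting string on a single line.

Answer: (()())()

Derivation:
Spec: pairs=4 depth=2 groups=2
Leftover pairs = 4 - 2 - (2-1) = 1
First group: deep chain of depth 2 + 1 sibling pairs
Remaining 1 groups: simple '()' each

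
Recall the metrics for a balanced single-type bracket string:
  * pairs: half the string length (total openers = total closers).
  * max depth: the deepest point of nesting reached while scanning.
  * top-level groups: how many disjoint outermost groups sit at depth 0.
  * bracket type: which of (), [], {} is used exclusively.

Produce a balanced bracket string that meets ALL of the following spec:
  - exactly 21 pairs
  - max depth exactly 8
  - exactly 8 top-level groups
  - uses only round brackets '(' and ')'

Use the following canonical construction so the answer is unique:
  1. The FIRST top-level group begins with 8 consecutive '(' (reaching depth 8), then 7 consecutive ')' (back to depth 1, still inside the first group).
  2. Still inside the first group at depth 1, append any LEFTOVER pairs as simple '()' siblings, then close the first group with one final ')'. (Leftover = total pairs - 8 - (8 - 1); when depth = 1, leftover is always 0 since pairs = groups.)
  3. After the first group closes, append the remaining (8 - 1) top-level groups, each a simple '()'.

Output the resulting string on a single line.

Answer: (((((((()))))))()()()()()())()()()()()()()

Derivation:
Spec: pairs=21 depth=8 groups=8
Leftover pairs = 21 - 8 - (8-1) = 6
First group: deep chain of depth 8 + 6 sibling pairs
Remaining 7 groups: simple '()' each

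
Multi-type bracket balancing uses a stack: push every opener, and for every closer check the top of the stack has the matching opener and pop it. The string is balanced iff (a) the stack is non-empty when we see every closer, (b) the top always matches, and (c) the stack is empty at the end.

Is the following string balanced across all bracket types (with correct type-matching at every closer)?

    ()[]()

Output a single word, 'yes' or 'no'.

pos 0: push '('; stack = (
pos 1: ')' matches '('; pop; stack = (empty)
pos 2: push '['; stack = [
pos 3: ']' matches '['; pop; stack = (empty)
pos 4: push '('; stack = (
pos 5: ')' matches '('; pop; stack = (empty)
end: stack empty → VALID
Verdict: properly nested → yes

Answer: yes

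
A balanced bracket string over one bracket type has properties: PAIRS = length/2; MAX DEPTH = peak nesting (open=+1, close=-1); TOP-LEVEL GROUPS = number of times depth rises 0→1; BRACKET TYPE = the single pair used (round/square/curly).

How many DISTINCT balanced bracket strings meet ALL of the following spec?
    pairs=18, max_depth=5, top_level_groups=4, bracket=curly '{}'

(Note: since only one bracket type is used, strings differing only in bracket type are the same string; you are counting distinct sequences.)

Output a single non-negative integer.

Spec: pairs=18 depth=5 groups=4
Count(depth <= 5) = 30982330
Count(depth <= 4) = 12698218
Count(depth == 5) = 30982330 - 12698218 = 18284112

Answer: 18284112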